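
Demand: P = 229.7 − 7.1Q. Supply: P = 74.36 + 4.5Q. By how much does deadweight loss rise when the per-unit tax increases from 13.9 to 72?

Competitive equilibrium: 229.7 − 7.1Q = 74.36 + 4.5Q → Q* = 13.3914, P* = 134.6212.
For a per-unit tax t: ΔQ = t/11.6, so DWL = ½·t·(t/11.6) = t²/23.2.
At t = 13.9: DWL = 8.328. At t = 72: DWL = 223.448.
Increase = 223.448 − 8.328 = 215.12.

215.12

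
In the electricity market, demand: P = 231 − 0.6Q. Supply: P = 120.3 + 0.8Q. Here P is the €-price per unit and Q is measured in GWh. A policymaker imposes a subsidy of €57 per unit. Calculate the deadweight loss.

€1160.36

Competitive equilibrium: 231 − 0.6Q = 120.3 + 0.8Q → Q* = 79.0714, P* = 183.5571.
The subsidy lowers effective supply by 57: P = 63.3 + 0.8Q.
New quantity: 231 − 0.6Q = 63.3 + 0.8Q → Q' = 119.7857.
Overproduction ΔQ = 119.7857 − 79.0714 = 40.7143; wedge = subsidy = 57.
Deadweight loss = ½ × 40.7143 × 57 = €1160.36.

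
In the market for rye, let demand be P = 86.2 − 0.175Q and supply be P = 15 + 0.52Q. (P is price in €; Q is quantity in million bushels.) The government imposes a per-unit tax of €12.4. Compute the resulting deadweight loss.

€110.62 million

Competitive equilibrium: 86.2 − 0.175Q = 15 + 0.52Q → Q* = 102.446, P* = 68.2719.
With the tax, the buyer price exceeds the seller price by 12.4: (86.2 − 0.175Q) − (15 + 0.52Q) = 12.4 → Q' = 84.6043.
ΔQ = 102.446 − 84.6043 = 17.8417; the wedge equals the tax, 12.4.
DWL = ½ × 17.8417 × 12.4 = €110.62 million.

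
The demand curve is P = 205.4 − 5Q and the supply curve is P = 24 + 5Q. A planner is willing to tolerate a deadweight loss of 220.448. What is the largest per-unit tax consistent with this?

Competitive equilibrium: 205.4 − 5Q = 24 + 5Q → Q* = 18.14, P* = 114.7.
A tax t gives ΔQ = t/10 and wedge t, so DWL = t²/20.
t²/20 = 220.448 → t² = 4408.96 → t = 66.4.

66.4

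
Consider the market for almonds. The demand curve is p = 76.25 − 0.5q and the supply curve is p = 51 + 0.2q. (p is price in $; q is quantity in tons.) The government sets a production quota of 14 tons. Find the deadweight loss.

Competitive equilibrium: 76.25 − 0.5q = 51 + 0.2q → q* = 36.0714, p* = 58.2143.
At q = 14: demand price = 76.25 − 0.5·14 = 69.25; supply price = 51 + 0.2·14 = 53.8.
Δq = 36.0714 − 14 = 22.0714; wedge = 69.25 − 53.8 = 15.45.
Deadweight loss = ½ × 22.0714 × 15.45 = $170.50.

$170.50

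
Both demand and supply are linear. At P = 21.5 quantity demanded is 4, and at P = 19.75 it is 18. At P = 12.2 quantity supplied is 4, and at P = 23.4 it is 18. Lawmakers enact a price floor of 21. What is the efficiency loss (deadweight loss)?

Demand slope = (19.75 − 21.5)/(18 − 4) = −0.125, so P = 22 − 0.125Q.
Supply slope = (23.4 − 12.2)/(18 − 4) = 0.8, so P = 9 + 0.8Q.
Competitive equilibrium: 22 − 0.125Q = 9 + 0.8Q → Q* = 14.0541, P* = 20.2432.
At the floor P = 21, quantity demanded = (22 − 21)/0.125 = 8.
Sellers' marginal cost at Q' = 8: 9 + 0.8·8 = 15.4.
ΔQ = 14.0541 − 8 = 6.0541; wedge = 21 − 15.4 = 5.6.
Deadweight loss = ½ × 6.0541 × 5.6 = 16.95.

16.95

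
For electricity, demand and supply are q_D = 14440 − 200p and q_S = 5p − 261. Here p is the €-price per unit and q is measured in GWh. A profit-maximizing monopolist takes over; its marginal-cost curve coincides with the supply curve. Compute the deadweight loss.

€0.55

In inverse form: demand p = 72.2 − 0.005q, supply p = 52.2 + 0.2q.
Competitive equilibrium: 72.2 − 0.005q = 52.2 + 0.2q → q* = 97.561, p* = 71.7122.
Marginal revenue: MR = 72.2 − 0.01q. Set MR = MC: 72.2 − 0.01q = 52.2 + 0.2q → q_m = 95.2381.
Price p_m = 72.2 − 0.005·95.2381 = 71.7238; MC(q_m) = 52.2 + 0.2·95.2381 = 71.2476.
Competitive q* = 97.561, so Δq = 2.3229; wedge = 71.7238 − 71.2476 = 0.4762.
The triangle = ½ × 2.3229 × 0.4762 = €0.55.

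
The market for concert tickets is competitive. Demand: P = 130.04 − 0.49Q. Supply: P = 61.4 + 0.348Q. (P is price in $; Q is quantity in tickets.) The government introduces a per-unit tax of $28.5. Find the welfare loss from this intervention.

$484.64

Competitive equilibrium: 130.04 − 0.49Q = 61.4 + 0.348Q → Q* = 81.9093, P* = 89.9044.
With the tax, the buyer price exceeds the seller price by 28.5: (130.04 − 0.49Q) − (61.4 + 0.348Q) = 28.5 → Q' = 47.8998.
ΔQ = 81.9093 − 47.8998 = 34.0095; the wedge equals the tax, 28.5.
Welfare loss = ½ × 34.0095 × 28.5 = $484.64.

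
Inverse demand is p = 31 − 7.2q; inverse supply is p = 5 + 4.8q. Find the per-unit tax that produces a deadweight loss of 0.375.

3

Competitive equilibrium: 31 − 7.2q = 5 + 4.8q → q* = 2.1667, p* = 15.4.
A tax t gives Δq = t/12 and wedge t, so DWL = t²/24.
t²/24 = 0.375 → t² = 9 → t = 3.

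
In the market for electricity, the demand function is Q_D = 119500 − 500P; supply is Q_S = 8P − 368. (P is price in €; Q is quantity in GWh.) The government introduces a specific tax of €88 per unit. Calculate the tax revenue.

€72755.91

In inverse form: demand P = 239 − 0.002Q, supply P = 46 + 0.125Q.
Competitive equilibrium: 239 − 0.002Q = 46 + 0.125Q → Q* = 1519.685, P* = 235.9606.
With the tax, the buyer price exceeds the seller price by 88: (239 − 0.002Q) − (46 + 0.125Q) = 88 → Q' = 826.7717.
Tax revenue = 88 × 826.7717 = €72755.91.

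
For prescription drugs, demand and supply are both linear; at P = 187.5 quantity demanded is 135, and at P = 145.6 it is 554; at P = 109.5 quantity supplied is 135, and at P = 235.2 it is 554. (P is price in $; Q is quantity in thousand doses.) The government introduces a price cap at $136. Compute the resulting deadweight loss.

Demand slope = (145.6 − 187.5)/(554 − 135) = −0.1, so P = 201 − 0.1Q.
Supply slope = (235.2 − 109.5)/(554 − 135) = 0.3, so P = 69 + 0.3Q.
Competitive equilibrium: 201 − 0.1Q = 69 + 0.3Q → Q* = 330, P* = 168.
At the ceiling P = 136, quantity supplied = (136 − 69)/0.3 = 223.3333.
Willingness to pay at Q' = 223.3333: 201 − 0.1·223.3333 = 178.6667.
ΔQ = 330 − 223.3333 = 106.6667; wedge = 178.6667 − 136 = 42.6667.
DWL = ½ × 106.6667 × 42.6667 = $2275.56 thousand.

$2275.56 thousand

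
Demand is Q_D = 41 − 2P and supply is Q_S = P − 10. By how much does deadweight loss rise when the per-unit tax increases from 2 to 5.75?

In inverse form: demand P = 20.5 − 0.5Q, supply P = 10 + Q.
Competitive equilibrium: 20.5 − 0.5Q = 10 + Q → Q* = 7, P* = 17.
For a per-unit tax t: ΔQ = t/1.5, so DWL = ½·t·(t/1.5) = t²/3.
At t = 2: DWL = 1.333. At t = 5.75: DWL = 11.021.
Increase = 11.021 − 1.333 = 9.69.

9.69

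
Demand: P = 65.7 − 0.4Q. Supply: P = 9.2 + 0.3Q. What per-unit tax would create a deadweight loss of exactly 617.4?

29.4

Competitive equilibrium: 65.7 − 0.4Q = 9.2 + 0.3Q → Q* = 80.7143, P* = 33.4143.
A tax t gives ΔQ = t/0.7 and wedge t, so DWL = t²/1.4.
t²/1.4 = 617.4 → t² = 864.36 → t = 29.4.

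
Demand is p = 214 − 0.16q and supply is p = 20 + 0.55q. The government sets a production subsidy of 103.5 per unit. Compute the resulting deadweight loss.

7543.84

Competitive equilibrium: 214 − 0.16q = 20 + 0.55q → q* = 273.2394, p* = 170.2817.
The subsidy lowers effective supply by 103.5: p = 0.55q − 83.5.
New quantity: 214 − 0.16q = 0.55q − 83.5 → q' = 419.0141.
Overproduction Δq = 419.0141 − 273.2394 = 145.7747; wedge = subsidy = 103.5.
DWL = ½ × 145.7747 × 103.5 = 7543.84.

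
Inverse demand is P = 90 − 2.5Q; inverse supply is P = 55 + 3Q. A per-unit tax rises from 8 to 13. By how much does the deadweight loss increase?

9.55

Competitive equilibrium: 90 − 2.5Q = 55 + 3Q → Q* = 6.3636, P* = 74.0909.
For a per-unit tax t: ΔQ = t/5.5, so DWL = ½·t·(t/5.5) = t²/11.
At t = 8: DWL = 5.818. At t = 13: DWL = 15.364.
Increase = 15.364 − 5.818 = 9.55.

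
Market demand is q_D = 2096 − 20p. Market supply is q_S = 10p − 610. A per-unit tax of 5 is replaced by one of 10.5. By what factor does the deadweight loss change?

4.41

In inverse form: demand p = 104.8 − 0.05q, supply p = 61 + 0.1q.
Competitive equilibrium: 104.8 − 0.05q = 61 + 0.1q → q* = 292, p* = 90.2.
For a per-unit tax t: Δq = t/0.15, so DWL = ½·t·(t/0.15) = t²/0.3.
At t = 5: DWL = 83.333. At t = 10.5: DWL = 367.5.
Ratio = (10.5/5)² = 4.41.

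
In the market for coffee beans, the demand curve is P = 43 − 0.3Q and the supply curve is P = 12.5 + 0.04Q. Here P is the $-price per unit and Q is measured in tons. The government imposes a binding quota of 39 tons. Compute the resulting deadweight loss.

$437.08

Competitive equilibrium: 43 − 0.3Q = 12.5 + 0.04Q → Q* = 89.7059, P* = 16.0882.
At Q = 39: demand price = 43 − 0.3·39 = 31.3; supply price = 12.5 + 0.04·39 = 14.06.
ΔQ = 89.7059 − 39 = 50.7059; wedge = 31.3 − 14.06 = 17.24.
Deadweight loss = ½ × 50.7059 × 17.24 = $437.08.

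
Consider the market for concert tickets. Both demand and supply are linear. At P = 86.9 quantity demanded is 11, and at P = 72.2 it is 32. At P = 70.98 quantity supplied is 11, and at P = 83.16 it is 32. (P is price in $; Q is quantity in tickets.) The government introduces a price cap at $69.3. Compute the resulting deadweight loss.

$150.49

Demand slope = (72.2 − 86.9)/(32 − 11) = −0.7, so P = 94.6 − 0.7Q.
Supply slope = (83.16 − 70.98)/(32 − 11) = 0.58, so P = 64.6 + 0.58Q.
Competitive equilibrium: 94.6 − 0.7Q = 64.6 + 0.58Q → Q* = 23.4375, P* = 78.1938.
At the ceiling P = 69.3, quantity supplied = (69.3 − 64.6)/0.58 = 8.1034.
Willingness to pay at Q' = 8.1034: 94.6 − 0.7·8.1034 = 88.9276.
ΔQ = 23.4375 − 8.1034 = 15.3341; wedge = 88.9276 − 69.3 = 19.6276.
Welfare loss = ½ × 15.3341 × 19.6276 = $150.49.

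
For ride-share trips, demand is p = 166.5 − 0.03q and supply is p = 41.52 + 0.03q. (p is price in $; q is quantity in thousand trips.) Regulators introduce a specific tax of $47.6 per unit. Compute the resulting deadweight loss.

$18881.33 thousand

Competitive equilibrium: 166.5 − 0.03q = 41.52 + 0.03q → q* = 2083, p* = 104.01.
With the tax, the buyer price exceeds the seller price by 47.6: (166.5 − 0.03q) − (41.52 + 0.03q) = 47.6 → q' = 1289.6667.
Δq = 2083 − 1289.6667 = 793.3333; the wedge equals the tax, 47.6.
The triangle = ½ × 793.3333 × 47.6 = $18881.33 thousand.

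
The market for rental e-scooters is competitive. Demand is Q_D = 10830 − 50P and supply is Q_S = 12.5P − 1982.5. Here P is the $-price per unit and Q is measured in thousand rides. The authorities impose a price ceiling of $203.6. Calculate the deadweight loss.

In inverse form: demand P = 216.6 − 0.02Q, supply P = 158.6 + 0.08Q.
Competitive equilibrium: 216.6 − 0.02Q = 158.6 + 0.08Q → Q* = 580, P* = 205.
At the ceiling P = 203.6, quantity supplied = (203.6 − 158.6)/0.08 = 562.5.
Willingness to pay at Q' = 562.5: 216.6 − 0.02·562.5 = 205.35.
ΔQ = 580 − 562.5 = 17.5; wedge = 205.35 − 203.6 = 1.75.
Welfare loss = ½ × 17.5 × 1.75 = $15.31 thousand.

$15.31 thousand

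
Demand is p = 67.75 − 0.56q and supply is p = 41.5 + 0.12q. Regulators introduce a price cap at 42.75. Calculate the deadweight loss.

270.12

Competitive equilibrium: 67.75 − 0.56q = 41.5 + 0.12q → q* = 38.6029, p* = 46.1324.
At the ceiling p = 42.75, quantity supplied = (42.75 − 41.5)/0.12 = 10.4167.
Willingness to pay at q' = 10.4167: 67.75 − 0.56·10.4167 = 61.9166.
Δq = 38.6029 − 10.4167 = 28.1862; wedge = 61.9166 − 42.75 = 19.1666.
Welfare loss = ½ × 28.1862 × 19.1666 = 270.12.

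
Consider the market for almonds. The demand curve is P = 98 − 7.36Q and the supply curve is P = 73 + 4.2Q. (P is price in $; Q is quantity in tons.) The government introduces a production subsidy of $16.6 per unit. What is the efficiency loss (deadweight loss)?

$11.92

Competitive equilibrium: 98 − 7.36Q = 73 + 4.2Q → Q* = 2.1626, P* = 82.083.
The subsidy lowers effective supply by 16.6: P = 56.4 + 4.2Q.
New quantity: 98 − 7.36Q = 56.4 + 4.2Q → Q' = 3.5986.
Overproduction ΔQ = 3.5986 − 2.1626 = 1.436; wedge = subsidy = 16.6.
The triangle = ½ × 1.436 × 16.6 = $11.92.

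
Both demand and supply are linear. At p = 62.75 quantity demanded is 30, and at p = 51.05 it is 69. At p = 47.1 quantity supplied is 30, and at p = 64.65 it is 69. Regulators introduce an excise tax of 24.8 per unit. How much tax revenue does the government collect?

Demand slope = (51.05 − 62.75)/(69 − 30) = −0.3, so p = 71.75 − 0.3q.
Supply slope = (64.65 − 47.1)/(69 − 30) = 0.45, so p = 33.6 + 0.45q.
Competitive equilibrium: 71.75 − 0.3q = 33.6 + 0.45q → q* = 50.8667, p* = 56.49.
With the tax, the buyer price exceeds the seller price by 24.8: (71.75 − 0.3q) − (33.6 + 0.45q) = 24.8 → q' = 17.8.
Tax revenue = 24.8 × 17.8 = 441.44.

441.44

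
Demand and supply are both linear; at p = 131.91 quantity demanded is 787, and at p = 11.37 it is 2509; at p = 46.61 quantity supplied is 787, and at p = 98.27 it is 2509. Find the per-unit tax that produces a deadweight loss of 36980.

Demand slope = (11.37 − 131.91)/(2509 − 787) = −0.07, so p = 187 − 0.07q.
Supply slope = (98.27 − 46.61)/(2509 − 787) = 0.03, so p = 23 + 0.03q.
Competitive equilibrium: 187 − 0.07q = 23 + 0.03q → q* = 1640, p* = 72.2.
A tax t gives Δq = t/0.1 and wedge t, so DWL = t²/0.2.
t²/0.2 = 36980 → t² = 7396 → t = 86.

86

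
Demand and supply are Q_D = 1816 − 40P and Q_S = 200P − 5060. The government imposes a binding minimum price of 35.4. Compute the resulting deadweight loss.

1093.50

In inverse form: demand P = 45.4 − 0.025Q, supply P = 25.3 + 0.005Q.
Competitive equilibrium: 45.4 − 0.025Q = 25.3 + 0.005Q → Q* = 670, P* = 28.65.
At the floor P = 35.4, quantity demanded = (45.4 − 35.4)/0.025 = 400.
Sellers' marginal cost at Q' = 400: 25.3 + 0.005·400 = 27.3.
ΔQ = 670 − 400 = 270; wedge = 35.4 − 27.3 = 8.1.
Welfare loss = ½ × 270 × 8.1 = 1093.50.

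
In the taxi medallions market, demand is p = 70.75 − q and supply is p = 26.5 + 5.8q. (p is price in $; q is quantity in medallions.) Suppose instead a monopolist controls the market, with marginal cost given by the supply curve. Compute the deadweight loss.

Competitive equilibrium: 70.75 − q = 26.5 + 5.8q → q* = 6.5074, p* = 64.2426.
Marginal revenue: MR = 70.75 − 2q. Set MR = MC: 70.75 − 2q = 26.5 + 5.8q → q_m = 5.6731.
Price p_m = 70.75 − 1·5.6731 = 65.0769; MC(q_m) = 26.5 + 5.8·5.6731 = 59.404.
Competitive q* = 6.5074, so Δq = 0.8343; wedge = 65.0769 − 59.404 = 5.6729.
DWL = ½ × 0.8343 × 5.6729 = $2.37.

$2.37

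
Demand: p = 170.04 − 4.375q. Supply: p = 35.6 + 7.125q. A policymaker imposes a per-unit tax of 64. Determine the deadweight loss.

178.09

Competitive equilibrium: 170.04 − 4.375q = 35.6 + 7.125q → q* = 11.6904, p* = 118.8943.
With the tax, the buyer price exceeds the seller price by 64: (170.04 − 4.375q) − (35.6 + 7.125q) = 64 → q' = 6.1252.
Δq = 11.6904 − 6.1252 = 5.5652; the wedge equals the tax, 64.
DWL = ½ × 5.5652 × 64 = 178.09.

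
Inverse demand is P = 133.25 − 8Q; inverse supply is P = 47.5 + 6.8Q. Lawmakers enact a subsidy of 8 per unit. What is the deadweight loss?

2.16

Competitive equilibrium: 133.25 − 8Q = 47.5 + 6.8Q → Q* = 5.7939, P* = 86.8986.
The subsidy lowers effective supply by 8: P = 39.5 + 6.8Q.
New quantity: 133.25 − 8Q = 39.5 + 6.8Q → Q' = 6.3345.
Overproduction ΔQ = 6.3345 − 5.7939 = 0.5406; wedge = subsidy = 8.
Welfare loss = ½ × 0.5406 × 8 = 2.16.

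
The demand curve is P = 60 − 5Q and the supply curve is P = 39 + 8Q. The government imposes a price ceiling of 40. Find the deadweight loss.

14.44

Competitive equilibrium: 60 − 5Q = 39 + 8Q → Q* = 1.6154, P* = 51.9231.
At the ceiling P = 40, quantity supplied = (40 − 39)/8 = 0.125.
Willingness to pay at Q' = 0.125: 60 − 5·0.125 = 59.375.
ΔQ = 1.6154 − 0.125 = 1.4904; wedge = 59.375 − 40 = 19.375.
Deadweight loss = ½ × 1.4904 × 19.375 = 14.44.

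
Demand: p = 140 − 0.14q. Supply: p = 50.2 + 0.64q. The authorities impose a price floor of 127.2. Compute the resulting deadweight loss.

219.05

Competitive equilibrium: 140 − 0.14q = 50.2 + 0.64q → q* = 115.1282, p* = 123.8821.
At the floor p = 127.2, quantity demanded = (140 − 127.2)/0.14 = 91.4286.
Sellers' marginal cost at q' = 91.4286: 50.2 + 0.64·91.4286 = 108.7143.
Δq = 115.1282 − 91.4286 = 23.6996; wedge = 127.2 − 108.7143 = 18.4857.
Deadweight loss = ½ × 23.6996 × 18.4857 = 219.05.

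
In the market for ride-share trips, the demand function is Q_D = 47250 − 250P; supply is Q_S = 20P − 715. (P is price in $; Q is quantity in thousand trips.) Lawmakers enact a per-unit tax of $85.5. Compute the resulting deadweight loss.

In inverse form: demand P = 189 − 0.004Q, supply P = 35.75 + 0.05Q.
Competitive equilibrium: 189 − 0.004Q = 35.75 + 0.05Q → Q* = 2837.963, P* = 177.6481.
With the tax, the buyer price exceeds the seller price by 85.5: (189 − 0.004Q) − (35.75 + 0.05Q) = 85.5 → Q' = 1254.6296.
ΔQ = 2837.963 − 1254.6296 = 1583.3334; the wedge equals the tax, 85.5.
Welfare loss = ½ × 1583.3334 × 85.5 = $67687.50 thousand.

$67687.50 thousand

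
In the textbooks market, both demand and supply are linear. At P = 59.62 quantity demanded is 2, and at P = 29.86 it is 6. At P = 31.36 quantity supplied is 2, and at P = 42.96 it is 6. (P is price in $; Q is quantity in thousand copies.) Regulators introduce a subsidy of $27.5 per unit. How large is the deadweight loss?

Demand slope = (29.86 − 59.62)/(6 − 2) = −7.44, so P = 74.5 − 7.44Q.
Supply slope = (42.96 − 31.36)/(6 − 2) = 2.9, so P = 25.56 + 2.9Q.
Competitive equilibrium: 74.5 − 7.44Q = 25.56 + 2.9Q → Q* = 4.7331, P* = 39.2859.
The subsidy lowers effective supply by 27.5: P = 2.9Q − 1.94.
New quantity: 74.5 − 7.44Q = 2.9Q − 1.94 → Q' = 7.3926.
Overproduction ΔQ = 7.3926 − 4.7331 = 2.6595; wedge = subsidy = 27.5.
The triangle = ½ × 2.6595 × 27.5 = $36.57 thousand.

$36.57 thousand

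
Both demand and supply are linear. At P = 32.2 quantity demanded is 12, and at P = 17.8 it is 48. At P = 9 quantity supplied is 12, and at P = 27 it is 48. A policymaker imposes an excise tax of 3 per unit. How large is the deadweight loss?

5

Demand slope = (17.8 − 32.2)/(48 − 12) = −0.4, so P = 37 − 0.4Q.
Supply slope = (27 − 9)/(48 − 12) = 0.5, so P = 3 + 0.5Q.
Competitive equilibrium: 37 − 0.4Q = 3 + 0.5Q → Q* = 37.7778, P* = 21.8889.
With the tax, the buyer price exceeds the seller price by 3: (37 − 0.4Q) − (3 + 0.5Q) = 3 → Q' = 34.4444.
ΔQ = 37.7778 − 34.4444 = 3.3334; the wedge equals the tax, 3.
Welfare loss = ½ × 3.3334 × 3 = 5.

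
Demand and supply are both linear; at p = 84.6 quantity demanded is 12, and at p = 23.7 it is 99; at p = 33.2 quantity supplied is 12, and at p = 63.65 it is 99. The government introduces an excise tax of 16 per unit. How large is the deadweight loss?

Demand slope = (23.7 − 84.6)/(99 − 12) = −0.7, so p = 93 − 0.7q.
Supply slope = (63.65 − 33.2)/(99 − 12) = 0.35, so p = 29 + 0.35q.
Competitive equilibrium: 93 − 0.7q = 29 + 0.35q → q* = 60.9524, p* = 50.3333.
With the tax, the buyer price exceeds the seller price by 16: (93 − 0.7q) − (29 + 0.35q) = 16 → q' = 45.7143.
Δq = 60.9524 − 45.7143 = 15.2381; the wedge equals the tax, 16.
DWL = ½ × 15.2381 × 16 = 121.90.

121.90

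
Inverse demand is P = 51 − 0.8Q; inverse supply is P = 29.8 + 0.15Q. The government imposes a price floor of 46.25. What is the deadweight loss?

127.42

Competitive equilibrium: 51 − 0.8Q = 29.8 + 0.15Q → Q* = 22.3158, P* = 33.1474.
At the floor P = 46.25, quantity demanded = (51 − 46.25)/0.8 = 5.9375.
Sellers' marginal cost at Q' = 5.9375: 29.8 + 0.15·5.9375 = 30.6906.
ΔQ = 22.3158 − 5.9375 = 16.3783; wedge = 46.25 − 30.6906 = 15.5594.
Deadweight loss = ½ × 16.3783 × 15.5594 = 127.42.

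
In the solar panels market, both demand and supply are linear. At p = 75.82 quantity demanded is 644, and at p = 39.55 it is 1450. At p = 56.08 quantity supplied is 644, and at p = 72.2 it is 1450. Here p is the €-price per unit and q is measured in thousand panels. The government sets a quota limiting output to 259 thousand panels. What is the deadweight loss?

Demand slope = (39.55 − 75.82)/(1450 − 644) = −0.045, so p = 104.8 − 0.045q.
Supply slope = (72.2 − 56.08)/(1450 − 644) = 0.02, so p = 43.2 + 0.02q.
Competitive equilibrium: 104.8 − 0.045q = 43.2 + 0.02q → q* = 947.6923, p* = 62.1538.
At q = 259: demand price = 104.8 − 0.045·259 = 93.145; supply price = 43.2 + 0.02·259 = 48.38.
Δq = 947.6923 − 259 = 688.6923; wedge = 93.145 − 48.38 = 44.765.
DWL = ½ × 688.6923 × 44.765 = €15414.66 thousand.

€15414.66 thousand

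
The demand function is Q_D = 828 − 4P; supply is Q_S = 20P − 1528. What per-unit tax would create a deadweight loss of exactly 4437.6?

51.6

In inverse form: demand P = 207 − 0.25Q, supply P = 76.4 + 0.05Q.
Competitive equilibrium: 207 − 0.25Q = 76.4 + 0.05Q → Q* = 435.3333, P* = 98.1667.
A tax t gives ΔQ = t/0.3 and wedge t, so DWL = t²/0.6.
t²/0.6 = 4437.6 → t² = 2662.56 → t = 51.6.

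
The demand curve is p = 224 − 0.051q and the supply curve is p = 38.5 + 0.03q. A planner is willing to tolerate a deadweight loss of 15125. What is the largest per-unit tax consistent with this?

49.5

Competitive equilibrium: 224 − 0.051q = 38.5 + 0.03q → q* = 2290.1235, p* = 107.2037.
A tax t gives Δq = t/0.081 and wedge t, so DWL = t²/0.162.
t²/0.162 = 15125 → t² = 2450.25 → t = 49.5.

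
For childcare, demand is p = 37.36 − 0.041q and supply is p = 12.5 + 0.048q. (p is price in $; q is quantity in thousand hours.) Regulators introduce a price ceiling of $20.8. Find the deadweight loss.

Competitive equilibrium: 37.36 − 0.041q = 12.5 + 0.048q → q* = 279.3258, p* = 25.9076.
At the ceiling p = 20.8, quantity supplied = (20.8 − 12.5)/0.048 = 172.9167.
Willingness to pay at q' = 172.9167: 37.36 − 0.041·172.9167 = 30.2704.
Δq = 279.3258 − 172.9167 = 106.4091; wedge = 30.2704 − 20.8 = 9.4704.
The triangle = ½ × 106.4091 × 9.4704 = $503.87 thousand.

$503.87 thousand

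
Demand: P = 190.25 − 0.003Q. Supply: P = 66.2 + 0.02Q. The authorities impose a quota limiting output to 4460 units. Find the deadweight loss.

10020.89

Competitive equilibrium: 190.25 − 0.003Q = 66.2 + 0.02Q → Q* = 5393.4783, P* = 174.0696.
At Q = 4460: demand price = 190.25 − 0.003·4460 = 176.87; supply price = 66.2 + 0.02·4460 = 155.4.
ΔQ = 5393.4783 − 4460 = 933.4783; wedge = 176.87 − 155.4 = 21.47.
Deadweight loss = ½ × 933.4783 × 21.47 = 10020.89.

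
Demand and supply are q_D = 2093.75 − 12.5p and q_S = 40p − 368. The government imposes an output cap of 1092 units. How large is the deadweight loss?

9068.81

In inverse form: demand p = 167.5 − 0.08q, supply p = 9.2 + 0.025q.
Competitive equilibrium: 167.5 − 0.08q = 9.2 + 0.025q → q* = 1507.619, p* = 46.8905.
At q = 1092: demand price = 167.5 − 0.08·1092 = 80.14; supply price = 9.2 + 0.025·1092 = 36.5.
Δq = 1507.619 − 1092 = 415.619; wedge = 80.14 − 36.5 = 43.64.
Welfare loss = ½ × 415.619 × 43.64 = 9068.81.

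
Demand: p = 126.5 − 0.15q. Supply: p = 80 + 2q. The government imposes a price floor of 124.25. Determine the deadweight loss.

47.22

Competitive equilibrium: 126.5 − 0.15q = 80 + 2q → q* = 21.6279, p* = 123.2558.
At the floor p = 124.25, quantity demanded = (126.5 − 124.25)/0.15 = 15.
Sellers' marginal cost at q' = 15: 80 + 2·15 = 110.
Δq = 21.6279 − 15 = 6.6279; wedge = 124.25 − 110 = 14.25.
Welfare loss = ½ × 6.6279 × 14.25 = 47.22.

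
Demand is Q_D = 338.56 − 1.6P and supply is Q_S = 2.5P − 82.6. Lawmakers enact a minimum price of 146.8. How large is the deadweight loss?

2549.05

In inverse form: demand P = 211.6 − 0.625Q, supply P = 33.04 + 0.4Q.
Competitive equilibrium: 211.6 − 0.625Q = 33.04 + 0.4Q → Q* = 174.2049, P* = 102.722.
At the floor P = 146.8, quantity demanded = (211.6 − 146.8)/0.625 = 103.68.
Sellers' marginal cost at Q' = 103.68: 33.04 + 0.4·103.68 = 74.512.
ΔQ = 174.2049 − 103.68 = 70.5249; wedge = 146.8 − 74.512 = 72.288.
DWL = ½ × 70.5249 × 72.288 = 2549.05.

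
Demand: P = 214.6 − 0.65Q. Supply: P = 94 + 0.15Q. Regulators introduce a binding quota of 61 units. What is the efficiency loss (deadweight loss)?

3222.025

Competitive equilibrium: 214.6 − 0.65Q = 94 + 0.15Q → Q* = 150.75, P* = 116.6125.
At Q = 61: demand price = 214.6 − 0.65·61 = 174.95; supply price = 94 + 0.15·61 = 103.15.
ΔQ = 150.75 − 61 = 89.75; wedge = 174.95 − 103.15 = 71.8.
The triangle = ½ × 89.75 × 71.8 = 3222.025.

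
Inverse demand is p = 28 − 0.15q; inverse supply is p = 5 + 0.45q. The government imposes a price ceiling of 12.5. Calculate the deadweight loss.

140.83

Competitive equilibrium: 28 − 0.15q = 5 + 0.45q → q* = 38.3333, p* = 22.25.
At the ceiling p = 12.5, quantity supplied = (12.5 − 5)/0.45 = 16.6667.
Willingness to pay at q' = 16.6667: 28 − 0.15·16.6667 = 25.5.
Δq = 38.3333 − 16.6667 = 21.6666; wedge = 25.5 − 12.5 = 13.
Deadweight loss = ½ × 21.6666 × 13 = 140.83.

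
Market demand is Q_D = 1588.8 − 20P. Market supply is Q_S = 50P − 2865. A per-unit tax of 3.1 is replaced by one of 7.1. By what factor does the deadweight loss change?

5.246

In inverse form: demand P = 79.44 − 0.05Q, supply P = 57.3 + 0.02Q.
Competitive equilibrium: 79.44 − 0.05Q = 57.3 + 0.02Q → Q* = 316.2857, P* = 63.6257.
For a per-unit tax t: ΔQ = t/0.07, so DWL = ½·t·(t/0.07) = t²/0.14.
At t = 3.1: DWL = 68.643. At t = 7.1: DWL = 360.071.
Ratio = (7.1/3.1)² = 5.246.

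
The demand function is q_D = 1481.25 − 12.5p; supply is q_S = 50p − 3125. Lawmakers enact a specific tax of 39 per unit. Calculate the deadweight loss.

7605

In inverse form: demand p = 118.5 − 0.08q, supply p = 62.5 + 0.02q.
Competitive equilibrium: 118.5 − 0.08q = 62.5 + 0.02q → q* = 560, p* = 73.7.
With the tax, the buyer price exceeds the seller price by 39: (118.5 − 0.08q) − (62.5 + 0.02q) = 39 → q' = 170.
Δq = 560 − 170 = 390; the wedge equals the tax, 39.
Deadweight loss = ½ × 390 × 39 = 7605.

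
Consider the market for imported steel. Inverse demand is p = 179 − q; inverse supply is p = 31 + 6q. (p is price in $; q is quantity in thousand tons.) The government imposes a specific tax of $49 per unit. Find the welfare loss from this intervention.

$171.50 thousand

Competitive equilibrium: 179 − q = 31 + 6q → q* = 21.1429, p* = 157.8571.
With the tax, the buyer price exceeds the seller price by 49: (179 − q) − (31 + 6q) = 49 → q' = 14.1429.
Δq = 21.1429 − 14.1429 = 7; the wedge equals the tax, 49.
DWL = ½ × 7 × 49 = $171.50 thousand.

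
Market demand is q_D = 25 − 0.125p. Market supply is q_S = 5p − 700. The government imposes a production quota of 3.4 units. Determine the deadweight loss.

62.91

In inverse form: demand p = 200 − 8q, supply p = 140 + 0.2q.
Competitive equilibrium: 200 − 8q = 140 + 0.2q → q* = 7.3171, p* = 141.4634.
At q = 3.4: demand price = 200 − 8·3.4 = 172.8; supply price = 140 + 0.2·3.4 = 140.68.
Δq = 7.3171 − 3.4 = 3.9171; wedge = 172.8 − 140.68 = 32.12.
The triangle = ½ × 3.9171 × 32.12 = 62.91.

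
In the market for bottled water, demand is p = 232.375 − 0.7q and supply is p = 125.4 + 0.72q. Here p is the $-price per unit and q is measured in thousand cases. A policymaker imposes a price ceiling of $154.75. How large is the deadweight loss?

Competitive equilibrium: 232.375 − 0.7q = 125.4 + 0.72q → q* = 75.3345, p* = 179.6408.
At the ceiling p = 154.75, quantity supplied = (154.75 − 125.4)/0.72 = 40.7639.
Willingness to pay at q' = 40.7639: 232.375 − 0.7·40.7639 = 203.8403.
Δq = 75.3345 − 40.7639 = 34.5706; wedge = 203.8403 − 154.75 = 49.0903.
Deadweight loss = ½ × 34.5706 × 49.0903 = $848.54 thousand.

$848.54 thousand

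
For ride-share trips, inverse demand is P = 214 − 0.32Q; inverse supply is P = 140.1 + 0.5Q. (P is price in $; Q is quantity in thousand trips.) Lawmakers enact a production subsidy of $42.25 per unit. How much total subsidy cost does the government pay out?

$5984.56 thousand

Competitive equilibrium: 214 − 0.32Q = 140.1 + 0.5Q → Q* = 90.122, P* = 185.161.
The subsidy lowers effective supply by 42.25: P = 97.85 + 0.5Q.
New quantity: 214 − 0.32Q = 97.85 + 0.5Q → Q' = 141.6463.
Total subsidy cost = 42.25 × 141.6463 = $5984.56 thousand.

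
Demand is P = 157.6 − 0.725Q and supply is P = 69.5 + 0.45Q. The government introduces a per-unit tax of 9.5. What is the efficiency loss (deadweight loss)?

38.40

Competitive equilibrium: 157.6 − 0.725Q = 69.5 + 0.45Q → Q* = 74.9787, P* = 103.2404.
With the tax, the buyer price exceeds the seller price by 9.5: (157.6 − 0.725Q) − (69.5 + 0.45Q) = 9.5 → Q' = 66.8936.
ΔQ = 74.9787 − 66.8936 = 8.0851; the wedge equals the tax, 9.5.
The triangle = ½ × 8.0851 × 9.5 = 38.40.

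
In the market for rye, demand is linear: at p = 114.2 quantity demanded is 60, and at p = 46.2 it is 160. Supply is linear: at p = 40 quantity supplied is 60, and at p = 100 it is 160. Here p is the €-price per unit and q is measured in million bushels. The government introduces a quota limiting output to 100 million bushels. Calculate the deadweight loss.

€206.64 million

Demand slope = (46.2 − 114.2)/(160 − 60) = −0.68, so p = 155 − 0.68q.
Supply slope = (100 − 40)/(160 − 60) = 0.6, so p = 4 + 0.6q.
Competitive equilibrium: 155 − 0.68q = 4 + 0.6q → q* = 117.9688, p* = 74.7813.
At q = 100: demand price = 155 − 0.68·100 = 87; supply price = 4 + 0.6·100 = 64.
Δq = 117.9688 − 100 = 17.9688; wedge = 87 − 64 = 23.
Welfare loss = ½ × 17.9688 × 23 = €206.64 million.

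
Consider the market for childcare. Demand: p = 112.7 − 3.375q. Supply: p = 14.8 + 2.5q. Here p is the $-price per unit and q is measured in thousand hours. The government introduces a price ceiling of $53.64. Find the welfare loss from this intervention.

$3.74 thousand

Competitive equilibrium: 112.7 − 3.375q = 14.8 + 2.5q → q* = 16.6638, p* = 56.4596.
At the ceiling p = 53.64, quantity supplied = (53.64 − 14.8)/2.5 = 15.536.
Willingness to pay at q' = 15.536: 112.7 − 3.375·15.536 = 60.266.
Δq = 16.6638 − 15.536 = 1.1278; wedge = 60.266 − 53.64 = 6.626.
Welfare loss = ½ × 1.1278 × 6.626 = $3.74 thousand.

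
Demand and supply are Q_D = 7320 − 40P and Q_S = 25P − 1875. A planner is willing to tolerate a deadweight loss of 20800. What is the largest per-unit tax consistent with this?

In inverse form: demand P = 183 − 0.025Q, supply P = 75 + 0.04Q.
Competitive equilibrium: 183 − 0.025Q = 75 + 0.04Q → Q* = 1661.5385, P* = 141.4615.
A tax t gives ΔQ = t/0.065 and wedge t, so DWL = t²/0.13.
t²/0.13 = 20800 → t² = 2704 → t = 52.

52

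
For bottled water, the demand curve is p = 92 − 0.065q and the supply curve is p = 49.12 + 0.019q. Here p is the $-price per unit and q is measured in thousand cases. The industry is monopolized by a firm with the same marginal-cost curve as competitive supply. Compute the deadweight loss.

$2082.83 thousand

Competitive equilibrium: 92 − 0.065q = 49.12 + 0.019q → q* = 510.47619, p* = 58.81905.
Marginal revenue: MR = 92 − 0.13q. Set MR = MC: 92 − 0.13q = 49.12 + 0.019q → q_m = 287.78523.
Price p_m = 92 − 0.065·287.78523 = 73.29396; MC(q_m) = 49.12 + 0.019·287.78523 = 54.58792.
Competitive q* = 510.47619, so Δq = 222.69096; wedge = 73.29396 − 54.58792 = 18.70604.
Deadweight loss = ½ × 222.69096 × 18.70604 = $2082.83 thousand.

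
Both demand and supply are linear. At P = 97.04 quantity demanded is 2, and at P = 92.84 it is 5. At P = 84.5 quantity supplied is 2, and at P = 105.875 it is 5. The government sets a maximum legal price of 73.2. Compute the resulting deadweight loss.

Demand slope = (92.84 − 97.04)/(5 − 2) = −1.4, so P = 99.84 − 1.4Q.
Supply slope = (105.875 − 84.5)/(5 − 2) = 7.125, so P = 70.25 + 7.125Q.
Competitive equilibrium: 99.84 − 1.4Q = 70.25 + 7.125Q → Q* = 3.471, P* = 94.9806.
At the ceiling P = 73.2, quantity supplied = (73.2 − 70.25)/7.125 = 0.414.
Willingness to pay at Q' = 0.414: 99.84 − 1.4·0.414 = 99.2604.
ΔQ = 3.471 − 0.414 = 3.057; wedge = 99.2604 − 73.2 = 26.0604.
The triangle = ½ × 3.057 × 26.0604 = 39.83.

39.83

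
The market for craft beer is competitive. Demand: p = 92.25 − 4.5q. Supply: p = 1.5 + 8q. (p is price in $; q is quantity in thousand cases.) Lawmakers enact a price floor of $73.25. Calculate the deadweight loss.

Competitive equilibrium: 92.25 − 4.5q = 1.5 + 8q → q* = 7.26, p* = 59.58.
At the floor p = 73.25, quantity demanded = (92.25 − 73.25)/4.5 = 4.2222.
Sellers' marginal cost at q' = 4.2222: 1.5 + 8·4.2222 = 35.2776.
Δq = 7.26 − 4.2222 = 3.0378; wedge = 73.25 − 35.2776 = 37.9724.
The triangle = ½ × 3.0378 × 37.9724 = $57.68 thousand.

$57.68 thousand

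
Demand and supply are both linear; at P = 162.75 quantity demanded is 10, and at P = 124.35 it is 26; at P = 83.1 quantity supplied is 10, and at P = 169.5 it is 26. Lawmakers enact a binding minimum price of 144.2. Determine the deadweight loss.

Demand slope = (124.35 − 162.75)/(26 − 10) = −2.4, so P = 186.75 − 2.4Q.
Supply slope = (169.5 − 83.1)/(26 − 10) = 5.4, so P = 29.1 + 5.4Q.
Competitive equilibrium: 186.75 − 2.4Q = 29.1 + 5.4Q → Q* = 20.2115, P* = 138.2423.
At the floor P = 144.2, quantity demanded = (186.75 − 144.2)/2.4 = 17.7292.
Sellers' marginal cost at Q' = 17.7292: 29.1 + 5.4·17.7292 = 124.8377.
ΔQ = 20.2115 − 17.7292 = 2.4823; wedge = 144.2 − 124.8377 = 19.3623.
The triangle = ½ × 2.4823 × 19.3623 = 24.03.

24.03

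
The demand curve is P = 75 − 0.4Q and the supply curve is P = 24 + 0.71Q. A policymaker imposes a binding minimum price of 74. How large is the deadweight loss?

Competitive equilibrium: 75 − 0.4Q = 24 + 0.71Q → Q* = 45.9459, P* = 56.6216.
At the floor P = 74, quantity demanded = (75 − 74)/0.4 = 2.5.
Sellers' marginal cost at Q' = 2.5: 24 + 0.71·2.5 = 25.775.
ΔQ = 45.9459 − 2.5 = 43.4459; wedge = 74 − 25.775 = 48.225.
DWL = ½ × 43.4459 × 48.225 = 1047.59.

1047.59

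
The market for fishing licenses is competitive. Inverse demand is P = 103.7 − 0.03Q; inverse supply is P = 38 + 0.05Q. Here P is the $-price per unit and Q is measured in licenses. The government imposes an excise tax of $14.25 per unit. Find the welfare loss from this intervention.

$1269.14

Competitive equilibrium: 103.7 − 0.03Q = 38 + 0.05Q → Q* = 821.25, P* = 79.0625.
With the tax, the buyer price exceeds the seller price by 14.25: (103.7 − 0.03Q) − (38 + 0.05Q) = 14.25 → Q' = 643.125.
ΔQ = 821.25 − 643.125 = 178.125; the wedge equals the tax, 14.25.
DWL = ½ × 178.125 × 14.25 = $1269.14.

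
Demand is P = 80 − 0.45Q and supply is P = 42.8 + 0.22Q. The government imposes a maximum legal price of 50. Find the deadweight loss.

174.07

Competitive equilibrium: 80 − 0.45Q = 42.8 + 0.22Q → Q* = 55.5224, P* = 55.0149.
At the ceiling P = 50, quantity supplied = (50 − 42.8)/0.22 = 32.7273.
Willingness to pay at Q' = 32.7273: 80 − 0.45·32.7273 = 65.2727.
ΔQ = 55.5224 − 32.7273 = 22.7951; wedge = 65.2727 − 50 = 15.2727.
The triangle = ½ × 22.7951 × 15.2727 = 174.07.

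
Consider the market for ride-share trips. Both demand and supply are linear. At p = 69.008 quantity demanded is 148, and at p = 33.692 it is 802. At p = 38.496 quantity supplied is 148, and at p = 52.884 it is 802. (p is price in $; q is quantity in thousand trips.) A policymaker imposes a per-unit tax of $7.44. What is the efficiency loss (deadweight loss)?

$364.17 thousand

Demand slope = (33.692 − 69.008)/(802 − 148) = −0.054, so p = 77 − 0.054q.
Supply slope = (52.884 − 38.496)/(802 − 148) = 0.022, so p = 35.24 + 0.022q.
Competitive equilibrium: 77 − 0.054q = 35.24 + 0.022q → q* = 549.4737, p* = 47.3284.
With the tax, the buyer price exceeds the seller price by 7.44: (77 − 0.054q) − (35.24 + 0.022q) = 7.44 → q' = 451.5789.
Δq = 549.4737 − 451.5789 = 97.8948; the wedge equals the tax, 7.44.
Deadweight loss = ½ × 97.8948 × 7.44 = $364.17 thousand.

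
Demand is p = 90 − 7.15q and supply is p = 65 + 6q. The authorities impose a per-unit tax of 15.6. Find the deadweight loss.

Competitive equilibrium: 90 − 7.15q = 65 + 6q → q* = 1.9011, p* = 76.4068.
With the tax, the buyer price exceeds the seller price by 15.6: (90 − 7.15q) − (65 + 6q) = 15.6 → q' = 0.7148.
Δq = 1.9011 − 0.7148 = 1.1863; the wedge equals the tax, 15.6.
The triangle = ½ × 1.1863 × 15.6 = 9.25.

9.25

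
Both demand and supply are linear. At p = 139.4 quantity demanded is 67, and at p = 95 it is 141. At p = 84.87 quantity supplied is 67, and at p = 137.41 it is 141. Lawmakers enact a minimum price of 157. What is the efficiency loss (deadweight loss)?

Demand slope = (95 − 139.4)/(141 − 67) = −0.6, so p = 179.6 − 0.6q.
Supply slope = (137.41 − 84.87)/(141 − 67) = 0.71, so p = 37.3 + 0.71q.
Competitive equilibrium: 179.6 − 0.6q = 37.3 + 0.71q → q* = 108.626, p* = 114.4244.
At the floor p = 157, quantity demanded = (179.6 − 157)/0.6 = 37.6667.
Sellers' marginal cost at q' = 37.6667: 37.3 + 0.71·37.6667 = 64.0434.
Δq = 108.626 − 37.6667 = 70.9593; wedge = 157 − 64.0434 = 92.9566.
The triangle = ½ × 70.9593 × 92.9566 = 3298.07.

3298.07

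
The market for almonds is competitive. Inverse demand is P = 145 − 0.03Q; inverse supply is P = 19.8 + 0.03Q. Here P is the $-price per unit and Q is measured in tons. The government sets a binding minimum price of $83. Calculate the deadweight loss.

$12

Competitive equilibrium: 145 − 0.03Q = 19.8 + 0.03Q → Q* = 2086.6667, P* = 82.4.
At the floor P = 83, quantity demanded = (145 − 83)/0.03 = 2066.6667.
Sellers' marginal cost at Q' = 2066.6667: 19.8 + 0.03·2066.6667 = 81.8.
ΔQ = 2086.6667 − 2066.6667 = 20; wedge = 83 − 81.8 = 1.2.
Welfare loss = ½ × 20 × 1.2 = $12.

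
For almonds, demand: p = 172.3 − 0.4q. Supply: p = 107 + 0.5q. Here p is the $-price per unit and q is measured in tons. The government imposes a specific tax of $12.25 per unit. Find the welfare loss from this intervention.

$83.37

Competitive equilibrium: 172.3 − 0.4q = 107 + 0.5q → q* = 72.5556, p* = 143.2778.
With the tax, the buyer price exceeds the seller price by 12.25: (172.3 − 0.4q) − (107 + 0.5q) = 12.25 → q' = 58.9444.
Δq = 72.5556 − 58.9444 = 13.6112; the wedge equals the tax, 12.25.
Welfare loss = ½ × 13.6112 × 12.25 = $83.37.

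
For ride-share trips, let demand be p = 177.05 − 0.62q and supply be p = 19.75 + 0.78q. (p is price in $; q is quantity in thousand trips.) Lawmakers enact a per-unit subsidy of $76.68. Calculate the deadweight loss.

$2099.94 thousand

Competitive equilibrium: 177.05 − 0.62q = 19.75 + 0.78q → q* = 112.3571, p* = 107.3886.
The subsidy lowers effective supply by 76.68: p = 0.78q − 56.93.
New quantity: 177.05 − 0.62q = 0.78q − 56.93 → q' = 167.1286.
Overproduction Δq = 167.1286 − 112.3571 = 54.7715; wedge = subsidy = 76.68.
Deadweight loss = ½ × 54.7715 × 76.68 = $2099.94 thousand.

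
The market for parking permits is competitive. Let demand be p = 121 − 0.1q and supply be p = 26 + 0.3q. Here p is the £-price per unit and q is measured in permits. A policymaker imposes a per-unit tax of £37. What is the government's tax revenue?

£5365

Competitive equilibrium: 121 − 0.1q = 26 + 0.3q → q* = 237.5, p* = 97.25.
With the tax, the buyer price exceeds the seller price by 37: (121 − 0.1q) − (26 + 0.3q) = 37 → q' = 145.
Tax revenue = 37 × 145 = £5365.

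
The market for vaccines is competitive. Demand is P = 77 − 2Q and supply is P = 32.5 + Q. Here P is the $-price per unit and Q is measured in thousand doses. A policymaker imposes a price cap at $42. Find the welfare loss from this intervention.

Competitive equilibrium: 77 − 2Q = 32.5 + Q → Q* = 14.8333, P* = 47.3333.
At the ceiling P = 42, quantity supplied = (42 − 32.5)/1 = 9.5.
Willingness to pay at Q' = 9.5: 77 − 2·9.5 = 58.
ΔQ = 14.8333 − 9.5 = 5.3333; wedge = 58 − 42 = 16.
The triangle = ½ × 5.3333 × 16 = $42.67 thousand.

$42.67 thousand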